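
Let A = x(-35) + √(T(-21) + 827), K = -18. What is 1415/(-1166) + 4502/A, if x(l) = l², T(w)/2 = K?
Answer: 307726185/124914746 - 2251*√791/749917 ≈ 2.3791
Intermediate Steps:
T(w) = -36 (T(w) = 2*(-18) = -36)
A = 1225 + √791 (A = (-35)² + √(-36 + 827) = 1225 + √791 ≈ 1253.1)
1415/(-1166) + 4502/A = 1415/(-1166) + 4502/(1225 + √791) = 1415*(-1/1166) + 4502/(1225 + √791) = -1415/1166 + 4502/(1225 + √791)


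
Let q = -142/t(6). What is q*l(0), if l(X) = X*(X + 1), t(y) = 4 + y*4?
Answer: 0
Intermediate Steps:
t(y) = 4 + 4*y
l(X) = X*(1 + X)
q = -71/14 (q = -142/(4 + 4*6) = -142/(4 + 24) = -142/28 = -142*1/28 = -71/14 ≈ -5.0714)
q*l(0) = -0*(1 + 0) = -0 = -71/14*0 = 0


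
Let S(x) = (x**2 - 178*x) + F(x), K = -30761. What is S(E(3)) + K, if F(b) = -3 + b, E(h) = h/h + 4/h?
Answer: -280544/9 ≈ -31172.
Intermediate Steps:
E(h) = 1 + 4/h
S(x) = -3 + x**2 - 177*x (S(x) = (x**2 - 178*x) + (-3 + x) = -3 + x**2 - 177*x)
S(E(3)) + K = (-3 + ((4 + 3)/3)**2 - 177*(4 + 3)/3) - 30761 = (-3 + ((1/3)*7)**2 - 59*7) - 30761 = (-3 + (7/3)**2 - 177*7/3) - 30761 = (-3 + 49/9 - 413) - 30761 = -3695/9 - 30761 = -280544/9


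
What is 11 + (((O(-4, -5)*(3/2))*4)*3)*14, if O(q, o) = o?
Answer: -1249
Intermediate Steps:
11 + (((O(-4, -5)*(3/2))*4)*3)*14 = 11 + ((-15/2*4)*3)*14 = 11 + ((-5*3/2*4)*3)*14 = 11 + (-15/2*4*3)*14 = 11 - 30*3*14 = 11 - 90*14 = 11 - 1260 = -1249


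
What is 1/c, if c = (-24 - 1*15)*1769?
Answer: -1/68991 ≈ -1.4495e-5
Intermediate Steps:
c = -68991 (c = (-24 - 15)*1769 = -39*1769 = -68991)
1/c = 1/(-68991) = -1/68991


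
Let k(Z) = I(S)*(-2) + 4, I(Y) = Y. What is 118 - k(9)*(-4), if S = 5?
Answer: 94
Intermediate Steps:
k(Z) = -6 (k(Z) = 5*(-2) + 4 = -10 + 4 = -6)
118 - k(9)*(-4) = 118 - (-6)*(-4) = 118 - 1*24 = 118 - 24 = 94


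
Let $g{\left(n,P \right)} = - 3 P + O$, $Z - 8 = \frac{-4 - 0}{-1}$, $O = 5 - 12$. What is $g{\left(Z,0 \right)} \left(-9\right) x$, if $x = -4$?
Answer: $-252$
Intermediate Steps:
$O = -7$ ($O = 5 - 12 = -7$)
$Z = 12$ ($Z = 8 + \frac{-4 - 0}{-1} = 8 + \left(-4 + 0\right) \left(-1\right) = 8 - -4 = 8 + 4 = 12$)
$g{\left(n,P \right)} = -7 - 3 P$ ($g{\left(n,P \right)} = - 3 P - 7 = -7 - 3 P$)
$g{\left(Z,0 \right)} \left(-9\right) x = \left(-7 - 0\right) \left(-9\right) \left(-4\right) = \left(-7 + 0\right) \left(-9\right) \left(-4\right) = \left(-7\right) \left(-9\right) \left(-4\right) = 63 \left(-4\right) = -252$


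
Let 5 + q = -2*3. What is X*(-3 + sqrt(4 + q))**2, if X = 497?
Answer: 994 - 2982*I*sqrt(7) ≈ 994.0 - 7889.6*I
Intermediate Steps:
q = -11 (q = -5 - 2*3 = -5 - 6 = -11)
X*(-3 + sqrt(4 + q))**2 = 497*(-3 + sqrt(4 - 11))**2 = 497*(-3 + sqrt(-7))**2 = 497*(-3 + I*sqrt(7))**2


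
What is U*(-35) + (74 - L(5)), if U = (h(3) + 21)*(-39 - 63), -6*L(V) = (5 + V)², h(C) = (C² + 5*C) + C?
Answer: 514352/3 ≈ 1.7145e+5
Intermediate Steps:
h(C) = C² + 6*C
L(V) = -(5 + V)²/6
U = -4896 (U = (3*(6 + 3) + 21)*(-39 - 63) = (3*9 + 21)*(-102) = (27 + 21)*(-102) = 48*(-102) = -4896)
U*(-35) + (74 - L(5)) = -4896*(-35) + (74 - (-1)*(5 + 5)²/6) = 171360 + (74 - (-1)*10²/6) = 171360 + (74 - (-1)*100/6) = 171360 + (74 - 1*(-50/3)) = 171360 + (74 + 50/3) = 171360 + 272/3 = 514352/3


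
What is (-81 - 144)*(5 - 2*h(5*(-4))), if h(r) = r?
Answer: -10125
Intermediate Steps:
(-81 - 144)*(5 - 2*h(5*(-4))) = (-81 - 144)*(5 - 10*(-4)) = -225*(5 - 2*(-20)) = -225*(5 + 40) = -225*45 = -10125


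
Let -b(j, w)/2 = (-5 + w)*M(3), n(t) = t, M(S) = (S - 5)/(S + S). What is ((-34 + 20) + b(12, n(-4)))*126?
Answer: -2520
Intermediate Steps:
M(S) = (-5 + S)/(2*S) (M(S) = (-5 + S)/((2*S)) = (-5 + S)*(1/(2*S)) = (-5 + S)/(2*S))
b(j, w) = -10/3 + 2*w/3 (b(j, w) = -2*(-5 + w)*(1/2)*(-5 + 3)/3 = -2*(-5 + w)*(1/2)*(1/3)*(-2) = -2*(-5 + w)*(-1)/3 = -2*(5/3 - w/3) = -10/3 + 2*w/3)
((-34 + 20) + b(12, n(-4)))*126 = ((-34 + 20) + (-10/3 + (2/3)*(-4)))*126 = (-14 + (-10/3 - 8/3))*126 = (-14 - 6)*126 = -20*126 = -2520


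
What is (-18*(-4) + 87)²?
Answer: 25281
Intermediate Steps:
(-18*(-4) + 87)² = (72 + 87)² = 159² = 25281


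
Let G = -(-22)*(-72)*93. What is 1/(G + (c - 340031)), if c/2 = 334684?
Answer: 1/182025 ≈ 5.4937e-6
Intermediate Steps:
c = 669368 (c = 2*334684 = 669368)
G = -147312 (G = -22*72*93 = -1584*93 = -147312)
1/(G + (c - 340031)) = 1/(-147312 + (669368 - 340031)) = 1/(-147312 + 329337) = 1/182025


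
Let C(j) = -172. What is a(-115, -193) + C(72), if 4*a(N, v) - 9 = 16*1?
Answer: -663/4 ≈ -165.75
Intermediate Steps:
a(N, v) = 25/4 (a(N, v) = 9/4 + (16*1)/4 = 9/4 + (¼)*16 = 9/4 + 4 = 25/4)
a(-115, -193) + C(72) = 25/4 - 172 = -663/4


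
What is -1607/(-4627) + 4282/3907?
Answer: 26091363/18077689 ≈ 1.4433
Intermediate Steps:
-1607/(-4627) + 4282/3907 = -1607*(-1/4627) + 4282*(1/3907) = 1607/4627 + 4282/3907 = 26091363/18077689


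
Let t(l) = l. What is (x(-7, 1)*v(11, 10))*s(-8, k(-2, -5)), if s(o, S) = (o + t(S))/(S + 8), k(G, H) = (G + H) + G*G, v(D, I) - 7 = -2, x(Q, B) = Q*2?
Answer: 154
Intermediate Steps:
x(Q, B) = 2*Q
v(D, I) = 5 (v(D, I) = 7 - 2 = 5)
k(G, H) = G + H + G² (k(G, H) = (G + H) + G² = G + H + G²)
s(o, S) = (S + o)/(8 + S) (s(o, S) = (o + S)/(S + 8) = (S + o)/(8 + S))
(x(-7, 1)*v(11, 10))*s(-8, k(-2, -5)) = ((2*(-7))*5)*(((-2 - 5 + (-2)²) - 8)/(8 + (-2 - 5 + (-2)²))) = (-14*5)*(((-2 - 5 + 4) - 8)/(8 + (-2 - 5 + 4))) = -70*(-3 - 8)/(8 - 3) = -70*(-11)/5 = -14*(-11) = -70*(-11/5) = 154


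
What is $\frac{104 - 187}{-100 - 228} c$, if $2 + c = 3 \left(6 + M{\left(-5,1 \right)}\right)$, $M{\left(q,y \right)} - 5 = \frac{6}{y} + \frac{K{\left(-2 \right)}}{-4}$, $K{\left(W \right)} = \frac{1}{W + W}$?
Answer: $\frac{65321}{5248} \approx 12.447$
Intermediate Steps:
$K{\left(W \right)} = \frac{1}{2 W}$
$M{\left(q,y \right)} = \frac{81}{16} + \frac{6}{y}$ ($M{\left(q,y \right)} = 5 + \left(\frac{6}{y} + \frac{\frac{1}{2} \frac{1}{-2}}{-4}\right) = 5 + \left(\frac{6}{y} + \frac{1}{2} \left(- \frac{1}{2}\right) \left(- \frac{1}{4}\right)\right) = 5 + \left(\frac{6}{y} - - \frac{1}{16}\right) = 5 + \left(\frac{6}{y} + \frac{1}{16}\right) = 5 + \left(\frac{1}{16} + \frac{6}{y}\right) = \frac{81}{16} + \frac{6}{y}$)
$c = \frac{787}{16}$ ($c = -2 + 3 \left(6 + \left(\frac{81}{16} + \frac{6}{1}\right)\right) = -2 + 3 \left(6 + \left(\frac{81}{16} + 6 \cdot 1\right)\right) = -2 + 3 \left(6 + \left(\frac{81}{16} + 6\right)\right) = -2 + 3 \left(6 + \frac{177}{16}\right) = -2 + 3 \cdot \frac{273}{16} = -2 + \frac{819}{16} = \frac{787}{16} \approx 49.188$)
$\frac{104 - 187}{-100 - 228} c = \frac{104 - 187}{-100 - 228} \cdot \frac{787}{16} = - \frac{83}{-328} \cdot \frac{787}{16} = \left(-83\right) \left(- \frac{1}{328}\right) \frac{787}{16} = \frac{83}{328} \cdot \frac{787}{16} = \frac{65321}{5248}$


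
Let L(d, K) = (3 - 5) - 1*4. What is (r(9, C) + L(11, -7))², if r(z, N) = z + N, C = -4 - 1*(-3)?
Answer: 4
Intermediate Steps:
L(d, K) = -6 (L(d, K) = -2 - 4 = -6)
C = -1 (C = -4 + 3 = -1)
r(z, N) = N + z
(r(9, C) + L(11, -7))² = ((-1 + 9) - 6)² = (8 - 6)² = 2² = 4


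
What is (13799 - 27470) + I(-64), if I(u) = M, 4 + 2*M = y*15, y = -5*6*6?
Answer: -15023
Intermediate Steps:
y = -180 (y = -30*6 = -180)
M = -1352 (M = -2 + (-180*15)/2 = -2 + (½)*(-2700) = -2 - 1350 = -1352)
I(u) = -1352
(13799 - 27470) + I(-64) = (13799 - 27470) - 1352 = -13671 - 1352 = -15023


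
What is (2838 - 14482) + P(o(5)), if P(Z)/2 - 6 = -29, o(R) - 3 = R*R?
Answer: -11690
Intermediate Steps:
o(R) = 3 + R² (o(R) = 3 + R*R = 3 + R²)
P(Z) = -46 (P(Z) = 12 + 2*(-29) = 12 - 58 = -46)
(2838 - 14482) + P(o(5)) = (2838 - 14482) - 46 = -11644 - 46 = -11690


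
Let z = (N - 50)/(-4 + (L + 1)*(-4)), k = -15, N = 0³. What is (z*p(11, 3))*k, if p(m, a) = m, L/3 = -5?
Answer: 4125/26 ≈ 158.65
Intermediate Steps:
L = -15 (L = 3*(-5) = -15)
N = 0
z = -25/26 (z = (0 - 50)/(-4 + (-15 + 1)*(-4)) = -50/(-4 - 14*(-4)) = -50/(-4 + 56) = -50/52 = -50*1/52 = -25/26 ≈ -0.96154)
(z*p(11, 3))*k = -25/26*11*(-15) = -275/26*(-15) = 4125/26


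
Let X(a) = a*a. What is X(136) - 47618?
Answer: -29122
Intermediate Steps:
X(a) = a**2
X(136) - 47618 = 136**2 - 47618 = 18496 - 47618 = -29122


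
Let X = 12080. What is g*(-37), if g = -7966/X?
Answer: 147371/6040 ≈ 24.399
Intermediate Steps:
g = -3983/6040 (g = -7966/12080 = -7966*1/12080 = -3983/6040 ≈ -0.65944)
g*(-37) = -3983/6040*(-37) = 147371/6040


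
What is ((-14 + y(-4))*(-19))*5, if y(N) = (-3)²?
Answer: 475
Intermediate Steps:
y(N) = 9
((-14 + y(-4))*(-19))*5 = ((-14 + 9)*(-19))*5 = -5*(-19)*5 = 95*5 = 475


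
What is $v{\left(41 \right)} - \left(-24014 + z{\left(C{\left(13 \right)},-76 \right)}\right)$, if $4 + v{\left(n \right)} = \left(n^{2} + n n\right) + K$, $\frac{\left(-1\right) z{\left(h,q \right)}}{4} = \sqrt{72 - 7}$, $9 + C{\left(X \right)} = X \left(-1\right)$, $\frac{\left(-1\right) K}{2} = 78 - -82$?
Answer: $27052 + 4 \sqrt{65} \approx 27084.0$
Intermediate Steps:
$K = -320$ ($K = - 2 \left(78 - -82\right) = - 2 \left(78 + 82\right) = \left(-2\right) 160 = -320$)
$C{\left(X \right)} = -9 - X$ ($C{\left(X \right)} = -9 + X \left(-1\right) = -9 - X$)
$z{\left(h,q \right)} = - 4 \sqrt{65}$ ($z{\left(h,q \right)} = - 4 \sqrt{72 - 7} = - 4 \sqrt{65}$)
$v{\left(n \right)} = -324 + 2 n^{2}$ ($v{\left(n \right)} = -4 - \left(320 - n^{2} - n n\right) = -4 + \left(\left(n^{2} + n^{2}\right) - 320\right) = -4 + \left(2 n^{2} - 320\right) = -4 + \left(-320 + 2 n^{2}\right) = -324 + 2 n^{2}$)
$v{\left(41 \right)} - \left(-24014 + z{\left(C{\left(13 \right)},-76 \right)}\right) = \left(-324 + 2 \cdot 41^{2}\right) + \left(24014 - - 4 \sqrt{65}\right) = \left(-324 + 2 \cdot 1681\right) + \left(24014 + 4 \sqrt{65}\right) = \left(-324 + 3362\right) + \left(24014 + 4 \sqrt{65}\right) = 3038 + \left(24014 + 4 \sqrt{65}\right) = 27052 + 4 \sqrt{65}$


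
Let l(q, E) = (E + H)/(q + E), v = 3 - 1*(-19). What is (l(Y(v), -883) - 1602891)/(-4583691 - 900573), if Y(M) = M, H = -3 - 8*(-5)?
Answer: 153343145/524661256 ≈ 0.29227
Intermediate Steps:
v = 22 (v = 3 + 19 = 22)
H = 37 (H = -3 + 40 = 37)
l(q, E) = (37 + E)/(E + q) (l(q, E) = (E + 37)/(q + E) = (37 + E)/(E + q))
(l(Y(v), -883) - 1602891)/(-4583691 - 900573) = ((37 - 883)/(-883 + 22) - 1602891)/(-4583691 - 900573) = (-846/(-861) - 1602891)/(-5484264) = (-1/861*(-846) - 1602891)*(-1/5484264) = (282/287 - 1602891)*(-1/5484264) = -460029435/287*(-1/5484264) = 153343145/524661256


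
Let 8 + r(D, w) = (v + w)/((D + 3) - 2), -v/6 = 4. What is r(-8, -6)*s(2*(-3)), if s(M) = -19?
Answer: 494/7 ≈ 70.571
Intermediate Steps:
v = -24 (v = -6*4 = -24)
r(D, w) = -8 + (-24 + w)/(1 + D) (r(D, w) = -8 + (-24 + w)/((D + 3) - 2) = -8 + (-24 + w)/((3 + D) - 2) = -8 + (-24 + w)/(1 + D))
r(-8, -6)*s(2*(-3)) = ((-32 - 6 - 8*(-8))/(1 - 8))*(-19) = ((-32 - 6 + 64)/(-7))*(-19) = -⅐*26*(-19) = -26/7*(-19) = 494/7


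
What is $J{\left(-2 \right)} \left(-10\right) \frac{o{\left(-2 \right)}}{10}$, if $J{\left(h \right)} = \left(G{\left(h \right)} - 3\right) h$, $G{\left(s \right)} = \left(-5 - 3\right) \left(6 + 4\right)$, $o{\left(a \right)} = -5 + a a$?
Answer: $166$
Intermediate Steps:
$o{\left(a \right)} = -5 + a^{2}$
$G{\left(s \right)} = -80$ ($G{\left(s \right)} = \left(-8\right) 10 = -80$)
$J{\left(h \right)} = - 83 h$ ($J{\left(h \right)} = \left(-80 - 3\right) h = - 83 h$)
$J{\left(-2 \right)} \left(-10\right) \frac{o{\left(-2 \right)}}{10} = \left(-83\right) \left(-2\right) \left(-10\right) \frac{-5 + \left(-2\right)^{2}}{10} = 166 \left(-10\right) \left(-5 + 4\right) \frac{1}{10} = - 1660 \left(\left(-1\right) \frac{1}{10}\right) = \left(-1660\right) \left(- \frac{1}{10}\right) = 166$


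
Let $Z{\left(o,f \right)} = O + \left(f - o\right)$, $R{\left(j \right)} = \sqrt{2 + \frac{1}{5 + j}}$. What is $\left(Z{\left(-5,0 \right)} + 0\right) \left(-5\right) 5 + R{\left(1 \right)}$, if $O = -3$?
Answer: $-50 + \frac{\sqrt{78}}{6} \approx -48.528$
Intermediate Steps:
$Z{\left(o,f \right)} = -3 + f - o$ ($Z{\left(o,f \right)} = -3 + \left(f - o\right) = -3 + f - o$)
$\left(Z{\left(-5,0 \right)} + 0\right) \left(-5\right) 5 + R{\left(1 \right)} = \left(\left(-3 + 0 - -5\right) + 0\right) \left(-5\right) 5 + \sqrt{\frac{11 + 2 \cdot 1}{5 + 1}} = \left(\left(-3 + 0 + 5\right) + 0\right) \left(-5\right) 5 + \sqrt{\frac{11 + 2}{6}} = \left(2 + 0\right) \left(-5\right) 5 + \sqrt{\frac{1}{6} \cdot 13} = 2 \left(-5\right) 5 + \sqrt{\frac{13}{6}} = \left(-10\right) 5 + \frac{\sqrt{78}}{6} = -50 + \frac{\sqrt{78}}{6}$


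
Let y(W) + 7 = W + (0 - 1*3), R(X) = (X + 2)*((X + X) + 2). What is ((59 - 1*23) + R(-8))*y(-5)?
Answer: -1800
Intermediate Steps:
R(X) = (2 + X)*(2 + 2*X) (R(X) = (2 + X)*(2*X + 2) = (2 + X)*(2 + 2*X))
y(W) = -10 + W (y(W) = -7 + (W + (0 - 1*3)) = -7 + (W + (0 - 3)) = -7 + (W - 3) = -7 + (-3 + W) = -10 + W)
((59 - 1*23) + R(-8))*y(-5) = ((59 - 1*23) + (4 + 2*(-8)² + 6*(-8)))*(-10 - 5) = ((59 - 23) + (4 + 2*64 - 48))*(-15) = (36 + (4 + 128 - 48))*(-15) = (36 + 84)*(-15) = 120*(-15) = -1800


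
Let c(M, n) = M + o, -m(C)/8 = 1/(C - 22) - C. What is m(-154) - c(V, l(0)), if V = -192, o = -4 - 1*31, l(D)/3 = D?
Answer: -22109/22 ≈ -1005.0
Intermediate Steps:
l(D) = 3*D
o = -35 (o = -4 - 31 = -35)
m(C) = -8/(-22 + C) + 8*C (m(C) = -8*(1/(C - 22) - C) = -8*(1/(-22 + C) - C) = -8/(-22 + C) + 8*C)
c(M, n) = -35 + M (c(M, n) = M - 35 = -35 + M)
m(-154) - c(V, l(0)) = 8*(-1 + (-154)**2 - 22*(-154))/(-22 - 154) - (-35 - 192) = 8*(-1 + 23716 + 3388)/(-176) - 1*(-227) = 8*(-1/176)*27103 + 227 = -27103/22 + 227 = -22109/22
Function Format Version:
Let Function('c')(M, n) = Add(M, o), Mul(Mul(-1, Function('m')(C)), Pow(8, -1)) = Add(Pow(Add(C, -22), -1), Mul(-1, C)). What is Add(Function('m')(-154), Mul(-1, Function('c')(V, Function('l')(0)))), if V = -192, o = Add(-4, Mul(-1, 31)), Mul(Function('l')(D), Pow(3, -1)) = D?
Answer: Rational(-22109, 22) ≈ -1005.0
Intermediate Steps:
Function('l')(D) = Mul(3, D)
o = -35 (o = Add(-4, -31) = -35)
Function('m')(C) = Add(Mul(-8, Pow(Add(-22, C), -1)), Mul(8, C)) (Function('m')(C) = Mul(-8, Add(Pow(Add(C, -22), -1), Mul(-1, C))) = Mul(-8, Add(Pow(Add(-22, C), -1), Mul(-1, C))) = Add(Mul(-8, Pow(Add(-22, C), -1)), Mul(8, C)))
Function('c')(M, n) = Add(-35, M) (Function('c')(M, n) = Add(M, -35) = Add(-35, M))
Add(Function('m')(-154), Mul(-1, Function('c')(V, Function('l')(0)))) = Add(Mul(8, Pow(Add(-22, -154), -1), Add(-1, Pow(-154, 2), Mul(-22, -154))), Mul(-1, Add(-35, -192))) = Add(Mul(8, Pow(-176, -1), Add(-1, 23716, 3388)), Mul(-1, -227)) = Add(Mul(8, Rational(-1, 176), 27103), 227) = Add(Rational(-27103, 22), 227) = Rational(-22109, 22)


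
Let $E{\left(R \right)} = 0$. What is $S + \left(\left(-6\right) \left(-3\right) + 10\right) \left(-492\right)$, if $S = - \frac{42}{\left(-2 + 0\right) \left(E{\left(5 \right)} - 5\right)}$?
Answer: $- \frac{68901}{5} \approx -13780.0$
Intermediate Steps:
$S = - \frac{21}{5}$ ($S = - \frac{42}{\left(-2 + 0\right) \left(0 - 5\right)} = - \frac{42}{\left(-2\right) \left(-5\right)} = - \frac{42}{10} = \left(-42\right) \frac{1}{10} = - \frac{21}{5} \approx -4.2$)
$S + \left(\left(-6\right) \left(-3\right) + 10\right) \left(-492\right) = - \frac{21}{5} + \left(\left(-6\right) \left(-3\right) + 10\right) \left(-492\right) = - \frac{21}{5} + \left(18 + 10\right) \left(-492\right) = - \frac{21}{5} + 28 \left(-492\right) = - \frac{21}{5} - 13776 = - \frac{68901}{5}$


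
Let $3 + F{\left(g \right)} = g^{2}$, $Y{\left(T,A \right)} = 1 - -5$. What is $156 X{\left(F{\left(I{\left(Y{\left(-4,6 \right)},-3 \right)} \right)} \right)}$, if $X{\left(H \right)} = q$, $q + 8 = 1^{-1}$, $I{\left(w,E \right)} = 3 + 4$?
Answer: $-1092$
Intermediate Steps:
$Y{\left(T,A \right)} = 6$ ($Y{\left(T,A \right)} = 1 + 5 = 6$)
$I{\left(w,E \right)} = 7$
$q = -7$ ($q = -8 + 1^{-1} = -8 + 1 = -7$)
$F{\left(g \right)} = -3 + g^{2}$
$X{\left(H \right)} = -7$
$156 X{\left(F{\left(I{\left(Y{\left(-4,6 \right)},-3 \right)} \right)} \right)} = 156 \left(-7\right) = -1092$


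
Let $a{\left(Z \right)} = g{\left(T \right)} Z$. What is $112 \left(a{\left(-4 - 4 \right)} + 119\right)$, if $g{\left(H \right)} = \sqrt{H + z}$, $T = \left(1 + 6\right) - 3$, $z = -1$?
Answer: $13328 - 896 \sqrt{3} \approx 11776.0$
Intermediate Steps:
$T = 4$ ($T = 7 - 3 = 4$)
$g{\left(H \right)} = \sqrt{-1 + H}$ ($g{\left(H \right)} = \sqrt{H - 1} = \sqrt{-1 + H}$)
$a{\left(Z \right)} = Z \sqrt{3}$ ($a{\left(Z \right)} = \sqrt{-1 + 4} Z = \sqrt{3} Z = Z \sqrt{3}$)
$112 \left(a{\left(-4 - 4 \right)} + 119\right) = 112 \left(\left(-4 - 4\right) \sqrt{3} + 119\right) = 112 \left(- 8 \sqrt{3} + 119\right) = 112 \left(119 - 8 \sqrt{3}\right) = 13328 - 896 \sqrt{3}$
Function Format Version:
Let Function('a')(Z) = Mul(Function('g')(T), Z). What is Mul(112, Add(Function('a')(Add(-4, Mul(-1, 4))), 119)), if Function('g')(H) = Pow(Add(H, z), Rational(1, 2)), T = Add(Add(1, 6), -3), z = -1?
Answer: Add(13328, Mul(-896, Pow(3, Rational(1, 2)))) ≈ 11776.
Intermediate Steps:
T = 4 (T = Add(7, -3) = 4)
Function('g')(H) = Pow(Add(-1, H), Rational(1, 2)) (Function('g')(H) = Pow(Add(H, -1), Rational(1, 2)) = Pow(Add(-1, H), Rational(1, 2)))
Function('a')(Z) = Mul(Z, Pow(3, Rational(1, 2))) (Function('a')(Z) = Mul(Pow(Add(-1, 4), Rational(1, 2)), Z) = Mul(Pow(3, Rational(1, 2)), Z) = Mul(Z, Pow(3, Rational(1, 2))))
Mul(112, Add(Function('a')(Add(-4, Mul(-1, 4))), 119)) = Mul(112, Add(Mul(Add(-4, Mul(-1, 4)), Pow(3, Rational(1, 2))), 119)) = Mul(112, Add(Mul(Add(-4, -4), Pow(3, Rational(1, 2))), 119)) = Mul(112, Add(Mul(-8, Pow(3, Rational(1, 2))), 119)) = Mul(112, Add(119, Mul(-8, Pow(3, Rational(1, 2))))) = Add(13328, Mul(-896, Pow(3, Rational(1, 2))))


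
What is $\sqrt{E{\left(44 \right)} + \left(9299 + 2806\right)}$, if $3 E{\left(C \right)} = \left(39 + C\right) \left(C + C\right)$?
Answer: $\frac{\sqrt{130857}}{3} \approx 120.58$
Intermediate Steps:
$E{\left(C \right)} = \frac{2 C \left(39 + C\right)}{3}$ ($E{\left(C \right)} = \frac{\left(39 + C\right) \left(C + C\right)}{3} = \frac{\left(39 + C\right) 2 C}{3} = \frac{2 C \left(39 + C\right)}{3}$)
$\sqrt{E{\left(44 \right)} + \left(9299 + 2806\right)} = \sqrt{\frac{2}{3} \cdot 44 \left(39 + 44\right) + \left(9299 + 2806\right)} = \sqrt{\frac{2}{3} \cdot 44 \cdot 83 + 12105} = \sqrt{\frac{7304}{3} + 12105} = \sqrt{\frac{43619}{3}} = \frac{\sqrt{130857}}{3}$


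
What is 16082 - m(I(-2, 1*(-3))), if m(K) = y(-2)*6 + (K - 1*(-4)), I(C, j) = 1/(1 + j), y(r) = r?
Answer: 32181/2 ≈ 16091.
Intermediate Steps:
m(K) = -8 + K (m(K) = -2*6 + (K - 1*(-4)) = -12 + (K + 4) = -12 + (4 + K) = -8 + K)
16082 - m(I(-2, 1*(-3))) = 16082 - (-8 + 1/(1 + 1*(-3))) = 16082 - (-8 + 1/(1 - 3)) = 16082 - (-8 + 1/(-2)) = 16082 - (-8 - 1/2) = 16082 - 1*(-17/2) = 16082 + 17/2 = 32181/2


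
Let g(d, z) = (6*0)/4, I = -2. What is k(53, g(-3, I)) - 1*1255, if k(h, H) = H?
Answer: -1255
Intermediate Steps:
g(d, z) = 0 (g(d, z) = 0*(¼) = 0)
k(53, g(-3, I)) - 1*1255 = 0 - 1*1255 = 0 - 1255 = -1255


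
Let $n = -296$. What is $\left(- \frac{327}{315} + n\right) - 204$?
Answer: $- \frac{52609}{105} \approx -501.04$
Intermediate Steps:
$\left(- \frac{327}{315} + n\right) - 204 = \left(- \frac{327}{315} - 296\right) - 204 = \left(\left(-327\right) \frac{1}{315} - 296\right) - 204 = \left(- \frac{109}{105} - 296\right) - 204 = - \frac{31189}{105} - 204 = - \frac{52609}{105}$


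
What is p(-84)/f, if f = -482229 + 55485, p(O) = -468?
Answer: 13/11854 ≈ 0.0010967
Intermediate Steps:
f = -426744
p(-84)/f = -468/(-426744) = -468*(-1/426744) = 13/11854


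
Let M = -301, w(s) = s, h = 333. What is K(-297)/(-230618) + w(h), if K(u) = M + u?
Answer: 38398196/115309 ≈ 333.00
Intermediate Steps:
K(u) = -301 + u
K(-297)/(-230618) + w(h) = (-301 - 297)/(-230618) + 333 = -598*(-1/230618) + 333 = 299/115309 + 333 = 38398196/115309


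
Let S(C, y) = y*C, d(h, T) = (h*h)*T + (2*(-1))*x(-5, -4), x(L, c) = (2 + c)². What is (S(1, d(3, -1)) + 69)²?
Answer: 2704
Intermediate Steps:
d(h, T) = -8 + T*h² (d(h, T) = (h*h)*T + (2*(-1))*(2 - 4)² = h²*T - 2*(-2)² = T*h² - 2*4 = T*h² - 8 = -8 + T*h²)
S(C, y) = C*y
(S(1, d(3, -1)) + 69)² = (1*(-8 - 1*3²) + 69)² = (1*(-8 - 1*9) + 69)² = (1*(-8 - 9) + 69)² = (1*(-17) + 69)² = (-17 + 69)² = 52² = 2704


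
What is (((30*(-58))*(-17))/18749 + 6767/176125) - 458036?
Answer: -1512506313632517/3302167625 ≈ -4.5803e+5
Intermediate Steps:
(((30*(-58))*(-17))/18749 + 6767/176125) - 458036 = (-1740*(-17)*(1/18749) + 6767*(1/176125)) - 458036 = (29580*(1/18749) + 6767/176125) - 458036 = (29580/18749 + 6767/176125) - 458036 = 5336651983/3302167625 - 458036 = -1512506313632517/3302167625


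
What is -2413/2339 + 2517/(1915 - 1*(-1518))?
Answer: -2396566/8029787 ≈ -0.29846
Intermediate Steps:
-2413/2339 + 2517/(1915 - 1*(-1518)) = -2413*1/2339 + 2517/(1915 + 1518) = -2413/2339 + 2517/3433 = -2396566/8029787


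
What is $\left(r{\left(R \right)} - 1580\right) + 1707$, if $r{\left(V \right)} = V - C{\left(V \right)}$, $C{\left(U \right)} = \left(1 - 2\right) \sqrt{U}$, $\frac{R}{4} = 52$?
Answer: $335 + 4 \sqrt{13} \approx 349.42$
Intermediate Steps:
$R = 208$ ($R = 4 \cdot 52 = 208$)
$C{\left(U \right)} = - \sqrt{U}$
$r{\left(V \right)} = V + \sqrt{V}$ ($r{\left(V \right)} = V - - \sqrt{V} = V + \sqrt{V}$)
$\left(r{\left(R \right)} - 1580\right) + 1707 = \left(\left(208 + \sqrt{208}\right) - 1580\right) + 1707 = \left(\left(208 + 4 \sqrt{13}\right) - 1580\right) + 1707 = \left(-1372 + 4 \sqrt{13}\right) + 1707 = 335 + 4 \sqrt{13}$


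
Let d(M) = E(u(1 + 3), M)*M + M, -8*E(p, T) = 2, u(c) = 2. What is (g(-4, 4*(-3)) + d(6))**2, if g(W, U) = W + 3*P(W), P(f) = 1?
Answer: 49/4 ≈ 12.250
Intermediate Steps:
E(p, T) = -1/4 (E(p, T) = -1/8*2 = -1/4)
g(W, U) = 3 + W (g(W, U) = W + 3*1 = W + 3 = 3 + W)
d(M) = 3*M/4 (d(M) = -M/4 + M = 3*M/4)
(g(-4, 4*(-3)) + d(6))**2 = ((3 - 4) + (3/4)*6)**2 = (-1 + 9/2)**2 = (7/2)**2 = 49/4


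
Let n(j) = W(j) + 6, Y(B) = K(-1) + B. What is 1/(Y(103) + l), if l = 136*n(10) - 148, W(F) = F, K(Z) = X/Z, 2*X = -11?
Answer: 2/4273 ≈ 0.00046806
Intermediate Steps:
X = -11/2 (X = (½)*(-11) = -11/2 ≈ -5.5000)
K(Z) = -11/(2*Z)
Y(B) = 11/2 + B (Y(B) = -11/2/(-1) + B = -11/2*(-1) + B = 11/2 + B)
n(j) = 6 + j (n(j) = j + 6 = 6 + j)
l = 2028 (l = 136*(6 + 10) - 148 = 136*16 - 148 = 2176 - 148 = 2028)
1/(Y(103) + l) = 1/((11/2 + 103) + 2028) = 1/(217/2 + 2028) = 1/(4273/2) = 2/4273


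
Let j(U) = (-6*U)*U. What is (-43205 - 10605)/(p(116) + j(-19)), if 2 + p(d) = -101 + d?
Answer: 53810/2153 ≈ 24.993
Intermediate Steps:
p(d) = -103 + d (p(d) = -2 + (-101 + d) = -103 + d)
j(U) = -6*U**2
(-43205 - 10605)/(p(116) + j(-19)) = (-43205 - 10605)/((-103 + 116) - 6*(-19)**2) = -53810/(13 - 6*361) = -53810/(13 - 2166) = -53810/(-2153) = -53810*(-1/2153) = 53810/2153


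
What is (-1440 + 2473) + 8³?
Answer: 1545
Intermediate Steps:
(-1440 + 2473) + 8³ = 1033 + 512 = 1545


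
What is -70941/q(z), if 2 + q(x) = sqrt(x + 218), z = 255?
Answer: -141882/469 - 70941*sqrt(473)/469 ≈ -3592.2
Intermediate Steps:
q(x) = -2 + sqrt(218 + x) (q(x) = -2 + sqrt(x + 218) = -2 + sqrt(218 + x))
-70941/q(z) = -70941/(-2 + sqrt(218 + 255)) = -70941/(-2 + sqrt(473))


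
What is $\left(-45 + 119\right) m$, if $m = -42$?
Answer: $-3108$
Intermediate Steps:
$\left(-45 + 119\right) m = \left(-45 + 119\right) \left(-42\right) = 74 \left(-42\right) = -3108$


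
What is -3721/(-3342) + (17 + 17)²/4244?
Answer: 4913819/3545862 ≈ 1.3858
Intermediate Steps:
-3721/(-3342) + (17 + 17)²/4244 = -3721*(-1/3342) + 34²*(1/4244) = 3721/3342 + 1156*(1/4244) = 3721/3342 + 289/1061 = 4913819/3545862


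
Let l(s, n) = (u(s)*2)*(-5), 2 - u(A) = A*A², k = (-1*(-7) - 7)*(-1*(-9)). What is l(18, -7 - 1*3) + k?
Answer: 58300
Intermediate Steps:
k = 0 (k = (7 - 7)*9 = 0*9 = 0)
u(A) = 2 - A³ (u(A) = 2 - A*A² = 2 - A³)
l(s, n) = -20 + 10*s³ (l(s, n) = ((2 - s³)*2)*(-5) = (4 - 2*s³)*(-5) = -20 + 10*s³)
l(18, -7 - 1*3) + k = (-20 + 10*18³) + 0 = (-20 + 10*5832) + 0 = (-20 + 58320) + 0 = 58300 + 0 = 58300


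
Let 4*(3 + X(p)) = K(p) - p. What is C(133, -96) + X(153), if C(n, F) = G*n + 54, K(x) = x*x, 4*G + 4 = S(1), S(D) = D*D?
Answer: 23061/4 ≈ 5765.3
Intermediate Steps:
S(D) = D²
G = -¾ (G = -1 + (¼)*1² = -1 + (¼)*1 = -1 + ¼ = -¾ ≈ -0.75000)
K(x) = x²
C(n, F) = 54 - 3*n/4 (C(n, F) = -3*n/4 + 54 = 54 - 3*n/4)
X(p) = -3 - p/4 + p²/4 (X(p) = -3 + (p² - p)/4 = -3 + (-p/4 + p²/4) = -3 - p/4 + p²/4)
C(133, -96) + X(153) = (54 - ¾*133) + (-3 - ¼*153 + (¼)*153²) = (54 - 399/4) + (-3 - 153/4 + (¼)*23409) = -183/4 + (-3 - 153/4 + 23409/4) = -183/4 + 5811 = 23061/4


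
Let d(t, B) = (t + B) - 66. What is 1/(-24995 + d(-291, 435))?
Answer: -1/24917 ≈ -4.0133e-5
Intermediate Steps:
d(t, B) = -66 + B + t (d(t, B) = (B + t) - 66 = -66 + B + t)
1/(-24995 + d(-291, 435)) = 1/(-24995 + (-66 + 435 - 291)) = 1/(-24995 + 78) = 1/(-24917) = -1/24917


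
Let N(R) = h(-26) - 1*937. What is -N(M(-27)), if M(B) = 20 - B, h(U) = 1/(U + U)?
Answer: 48725/52 ≈ 937.02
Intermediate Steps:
h(U) = 1/(2*U)
N(R) = -48725/52 (N(R) = (½)/(-26) - 1*937 = (½)*(-1/26) - 937 = -1/52 - 937 = -48725/52)
-N(M(-27)) = -1*(-48725/52) = 48725/52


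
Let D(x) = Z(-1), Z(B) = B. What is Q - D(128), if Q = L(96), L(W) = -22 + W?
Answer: 75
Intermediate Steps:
D(x) = -1
Q = 74 (Q = -22 + 96 = 74)
Q - D(128) = 74 - 1*(-1) = 74 + 1 = 75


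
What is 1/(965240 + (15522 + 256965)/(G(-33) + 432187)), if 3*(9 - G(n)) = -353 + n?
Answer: 1296974/1251892001221 ≈ 1.0360e-6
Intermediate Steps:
G(n) = 380/3 - n/3 (G(n) = 9 - (-353 + n)/3 = 9 + (353/3 - n/3) = 380/3 - n/3)
1/(965240 + (15522 + 256965)/(G(-33) + 432187)) = 1/(965240 + (15522 + 256965)/((380/3 - 1/3*(-33)) + 432187)) = 1/(965240 + 272487/((380/3 + 11) + 432187)) = 1/(965240 + 272487/(413/3 + 432187)) = 1/(965240 + 272487/(1296974/3)) = 1/(965240 + 272487*(3/1296974)) = 1/(965240 + 817461/1296974) = 1/(1251892001221/1296974) = 1296974/1251892001221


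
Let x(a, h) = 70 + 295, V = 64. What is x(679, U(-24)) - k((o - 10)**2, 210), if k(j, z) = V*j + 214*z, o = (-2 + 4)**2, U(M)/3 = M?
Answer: -46879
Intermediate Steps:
U(M) = 3*M
x(a, h) = 365
o = 4 (o = 2**2 = 4)
k(j, z) = 64*j + 214*z
x(679, U(-24)) - k((o - 10)**2, 210) = 365 - (64*(4 - 10)**2 + 214*210) = 365 - (64*(-6)**2 + 44940) = 365 - (64*36 + 44940) = 365 - (2304 + 44940) = 365 - 1*47244 = 365 - 47244 = -46879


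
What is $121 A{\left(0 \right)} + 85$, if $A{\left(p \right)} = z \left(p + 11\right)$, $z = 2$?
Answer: $2747$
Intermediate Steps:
$A{\left(p \right)} = 22 + 2 p$ ($A{\left(p \right)} = 2 \left(p + 11\right) = 2 \left(11 + p\right) = 22 + 2 p$)
$121 A{\left(0 \right)} + 85 = 121 \left(22 + 2 \cdot 0\right) + 85 = 121 \left(22 + 0\right) + 85 = 121 \cdot 22 + 85 = 2662 + 85 = 2747$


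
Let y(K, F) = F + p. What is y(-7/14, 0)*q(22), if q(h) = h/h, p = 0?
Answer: 0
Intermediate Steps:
y(K, F) = F (y(K, F) = F + 0 = F)
q(h) = 1
y(-7/14, 0)*q(22) = 0*1 = 0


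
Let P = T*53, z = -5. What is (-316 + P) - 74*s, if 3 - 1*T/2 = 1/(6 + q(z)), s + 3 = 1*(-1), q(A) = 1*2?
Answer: 1139/4 ≈ 284.75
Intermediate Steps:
q(A) = 2
s = -4 (s = -3 + 1*(-1) = -3 - 1 = -4)
T = 23/4 (T = 6 - 2/(6 + 2) = 6 - 2/8 = 6 - 2*⅛ = 6 - ¼ = 23/4 ≈ 5.7500)
P = 1219/4 (P = (23/4)*53 = 1219/4 ≈ 304.75)
(-316 + P) - 74*s = (-316 + 1219/4) - 74*(-4) = -45/4 + 296 = 1139/4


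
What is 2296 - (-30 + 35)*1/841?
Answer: 1930931/841 ≈ 2296.0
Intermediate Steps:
2296 - (-30 + 35)*1/841 = 2296 - 5*1/841 = 2296 - 5/841 = 1930931/841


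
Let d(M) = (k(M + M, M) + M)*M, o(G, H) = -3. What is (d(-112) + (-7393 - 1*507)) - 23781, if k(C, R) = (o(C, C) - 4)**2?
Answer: -24625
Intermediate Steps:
k(C, R) = 49 (k(C, R) = (-3 - 4)**2 = (-7)**2 = 49)
d(M) = M*(49 + M) (d(M) = (49 + M)*M = M*(49 + M))
(d(-112) + (-7393 - 1*507)) - 23781 = (-112*(49 - 112) + (-7393 - 1*507)) - 23781 = (-112*(-63) + (-7393 - 507)) - 23781 = (7056 - 7900) - 23781 = -844 - 23781 = -24625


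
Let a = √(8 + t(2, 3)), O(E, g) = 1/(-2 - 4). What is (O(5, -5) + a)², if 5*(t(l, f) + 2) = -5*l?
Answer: 121/36 ≈ 3.3611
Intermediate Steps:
t(l, f) = -2 - l (t(l, f) = -2 + (-5*l)/5 = -2 - l)
O(E, g) = -⅙ (O(E, g) = 1/(-6) = -⅙)
a = 2 (a = √(8 + (-2 - 1*2)) = √(8 + (-2 - 2)) = √(8 - 4) = √4 = 2)
(O(5, -5) + a)² = (-⅙ + 2)² = (11/6)² = 121/36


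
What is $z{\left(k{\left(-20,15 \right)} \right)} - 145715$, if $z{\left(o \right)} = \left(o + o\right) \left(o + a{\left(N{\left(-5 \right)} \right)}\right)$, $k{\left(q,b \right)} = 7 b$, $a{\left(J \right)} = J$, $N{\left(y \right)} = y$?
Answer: $-124715$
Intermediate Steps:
$z{\left(o \right)} = 2 o \left(-5 + o\right)$ ($z{\left(o \right)} = \left(o + o\right) \left(o - 5\right) = 2 o \left(-5 + o\right)$)
$z{\left(k{\left(-20,15 \right)} \right)} - 145715 = 2 \cdot 7 \cdot 15 \left(-5 + 7 \cdot 15\right) - 145715 = 2 \cdot 105 \left(-5 + 105\right) - 145715 = 2 \cdot 105 \cdot 100 - 145715 = 21000 - 145715 = -124715$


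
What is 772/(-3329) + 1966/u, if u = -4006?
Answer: -4818723/6667987 ≈ -0.72267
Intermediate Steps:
772/(-3329) + 1966/u = 772/(-3329) + 1966/(-4006) = 772*(-1/3329) + 1966*(-1/4006) = -772/3329 - 983/2003 = -4818723/6667987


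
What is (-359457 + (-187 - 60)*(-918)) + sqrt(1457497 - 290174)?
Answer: -132711 + sqrt(1167323) ≈ -1.3163e+5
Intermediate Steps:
(-359457 + (-187 - 60)*(-918)) + sqrt(1457497 - 290174) = (-359457 - 247*(-918)) + sqrt(1167323) = (-359457 + 226746) + sqrt(1167323) = -132711 + sqrt(1167323)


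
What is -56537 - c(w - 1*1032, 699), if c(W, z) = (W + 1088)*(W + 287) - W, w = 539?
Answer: 65540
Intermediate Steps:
c(W, z) = -W + (287 + W)*(1088 + W) (c(W, z) = (1088 + W)*(287 + W) - W = (287 + W)*(1088 + W) - W = -W + (287 + W)*(1088 + W))
-56537 - c(w - 1*1032, 699) = -56537 - (312256 + (539 - 1*1032)**2 + 1374*(539 - 1*1032)) = -56537 - (312256 + (539 - 1032)**2 + 1374*(539 - 1032)) = -56537 - (312256 + (-493)**2 + 1374*(-493)) = -56537 - (312256 + 243049 - 677382) = -56537 - 1*(-122077) = -56537 + 122077 = 65540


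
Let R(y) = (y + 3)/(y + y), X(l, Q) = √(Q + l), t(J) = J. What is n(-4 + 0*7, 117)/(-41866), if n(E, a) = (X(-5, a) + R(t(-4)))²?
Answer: -7169/2679424 - √7/41866 ≈ -0.0027388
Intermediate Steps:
R(y) = (3 + y)/(2*y) (R(y) = (3 + y)/((2*y)) = (3 + y)*(1/(2*y)) = (3 + y)/(2*y))
n(E, a) = (⅛ + √(-5 + a))² (n(E, a) = (√(a - 5) + (½)*(3 - 4)/(-4))² = (√(-5 + a) + (½)*(-¼)*(-1))² = (√(-5 + a) + ⅛)² = (⅛ + √(-5 + a))²)
n(-4 + 0*7, 117)/(-41866) = ((1 + 8*√(-5 + 117))²/64)/(-41866) = ((1 + 8*√112)²/64)*(-1/41866) = ((1 + 8*(4*√7))²/64)*(-1/41866) = ((1 + 32*√7)²/64)*(-1/41866) = -(1 + 32*√7)²/2679424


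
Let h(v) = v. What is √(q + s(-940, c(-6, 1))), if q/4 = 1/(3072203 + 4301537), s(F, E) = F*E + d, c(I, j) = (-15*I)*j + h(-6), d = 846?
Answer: I*√2193810773008415/167585 ≈ 279.49*I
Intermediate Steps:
c(I, j) = -6 - 15*I*j (c(I, j) = (-15*I)*j - 6 = -15*I*j - 6 = -6 - 15*I*j)
s(F, E) = 846 + E*F (s(F, E) = F*E + 846 = E*F + 846 = 846 + E*F)
q = 1/1843435 (q = 4/(3072203 + 4301537) = 4/7373740 = 4*(1/7373740) = 1/1843435 ≈ 5.4247e-7)
√(q + s(-940, c(-6, 1))) = √(1/1843435 + (846 + (-6 - 15*(-6)*1)*(-940))) = √(1/1843435 + (846 + (-6 + 90)*(-940))) = √(1/1843435 + (846 + 84*(-940))) = √(1/1843435 + (846 - 78960)) = √(1/1843435 - 78114) = √(-143998081589/1843435) = I*√2193810773008415/167585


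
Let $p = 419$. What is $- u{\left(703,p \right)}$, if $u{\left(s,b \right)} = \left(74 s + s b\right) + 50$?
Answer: $-346629$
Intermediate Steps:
$u{\left(s,b \right)} = 50 + 74 s + b s$ ($u{\left(s,b \right)} = \left(74 s + b s\right) + 50 = 50 + 74 s + b s$)
$- u{\left(703,p \right)} = - (50 + 74 \cdot 703 + 419 \cdot 703) = - (50 + 52022 + 294557) = \left(-1\right) 346629 = -346629$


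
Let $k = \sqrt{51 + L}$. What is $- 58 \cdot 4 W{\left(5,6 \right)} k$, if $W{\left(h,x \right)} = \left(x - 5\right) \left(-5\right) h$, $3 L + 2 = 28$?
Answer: $\frac{5800 \sqrt{537}}{3} \approx 44802.0$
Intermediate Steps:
$L = \frac{26}{3}$ ($L = - \frac{2}{3} + \frac{1}{3} \cdot 28 = - \frac{2}{3} + \frac{28}{3} = \frac{26}{3} \approx 8.6667$)
$W{\left(h,x \right)} = h \left(25 - 5 x\right)$ ($W{\left(h,x \right)} = \left(x - 5\right) \left(-5\right) h = \left(-5 + x\right) \left(-5\right) h = \left(25 - 5 x\right) h = h \left(25 - 5 x\right)$)
$k = \frac{\sqrt{537}}{3}$ ($k = \sqrt{51 + \frac{26}{3}} = \sqrt{\frac{179}{3}} = \frac{\sqrt{537}}{3} \approx 7.7244$)
$- 58 \cdot 4 W{\left(5,6 \right)} k = - 58 \cdot 4 \cdot 5 \cdot 5 \left(5 - 6\right) \frac{\sqrt{537}}{3} = - 58 \cdot 4 \cdot 5 \cdot 5 \left(-1\right) \frac{\sqrt{537}}{3} = - 58 \cdot 4 \left(-25\right) \frac{\sqrt{537}}{3} = \left(-58\right) \left(-100\right) \frac{\sqrt{537}}{3} = 5800 \frac{\sqrt{537}}{3} = \frac{5800 \sqrt{537}}{3}$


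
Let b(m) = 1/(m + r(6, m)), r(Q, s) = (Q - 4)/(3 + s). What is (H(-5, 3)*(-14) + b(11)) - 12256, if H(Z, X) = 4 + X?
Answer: -963605/78 ≈ -12354.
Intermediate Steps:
r(Q, s) = (-4 + Q)/(3 + s)
b(m) = 1/(m + 2/(3 + m)) (b(m) = 1/(m + (-4 + 6)/(3 + m)) = 1/(m + 2/(3 + m)))
(H(-5, 3)*(-14) + b(11)) - 12256 = ((4 + 3)*(-14) + (3 + 11)/(2 + 11*(3 + 11))) - 12256 = (7*(-14) + 14/(2 + 11*14)) - 12256 = (-98 + 14/(2 + 154)) - 12256 = (-98 + 14/156) - 12256 = (-98 + (1/156)*14) - 12256 = (-98 + 7/78) - 12256 = -7637/78 - 12256 = -963605/78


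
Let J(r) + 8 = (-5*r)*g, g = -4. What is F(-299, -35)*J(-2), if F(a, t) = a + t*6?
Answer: 24432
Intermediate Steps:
F(a, t) = a + 6*t
J(r) = -8 + 20*r (J(r) = -8 - 5*r*(-4) = -8 + 20*r)
F(-299, -35)*J(-2) = (-299 + 6*(-35))*(-8 + 20*(-2)) = (-299 - 210)*(-8 - 40) = -509*(-48) = 24432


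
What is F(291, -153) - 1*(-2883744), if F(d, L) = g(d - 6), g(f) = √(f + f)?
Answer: 2883744 + √570 ≈ 2.8838e+6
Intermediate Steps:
g(f) = √2*√f (g(f) = √(2*f) = √2*√f)
F(d, L) = √2*√(-6 + d) (F(d, L) = √2*√(d - 6) = √2*√(-6 + d))
F(291, -153) - 1*(-2883744) = √(-12 + 2*291) - 1*(-2883744) = √(-12 + 582) + 2883744 = √570 + 2883744 = 2883744 + √570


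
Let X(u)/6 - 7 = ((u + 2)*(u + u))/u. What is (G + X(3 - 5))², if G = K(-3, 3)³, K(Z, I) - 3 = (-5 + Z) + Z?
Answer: 220900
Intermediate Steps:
K(Z, I) = -2 + 2*Z (K(Z, I) = 3 + ((-5 + Z) + Z) = 3 + (-5 + 2*Z) = -2 + 2*Z)
G = -512 (G = (-2 + 2*(-3))³ = (-2 - 6)³ = (-8)³ = -512)
X(u) = 66 + 12*u (X(u) = 42 + 6*(((u + 2)*(u + u))/u) = 42 + 6*(((2 + u)*(2*u))/u) = 42 + 6*((2*u*(2 + u))/u) = 42 + 6*(4 + 2*u) = 42 + (24 + 12*u) = 66 + 12*u)
(G + X(3 - 5))² = (-512 + (66 + 12*(3 - 5)))² = (-512 + (66 + 12*(-2)))² = (-512 + (66 - 24))² = (-512 + 42)² = (-470)² = 220900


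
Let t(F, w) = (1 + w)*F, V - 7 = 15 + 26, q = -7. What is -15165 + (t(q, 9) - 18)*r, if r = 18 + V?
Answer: -20973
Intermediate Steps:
V = 48 (V = 7 + (15 + 26) = 7 + 41 = 48)
r = 66 (r = 18 + 48 = 66)
t(F, w) = F*(1 + w)
-15165 + (t(q, 9) - 18)*r = -15165 + (-7*(1 + 9) - 18)*66 = -15165 + (-7*10 - 18)*66 = -15165 + (-70 - 18)*66 = -15165 - 88*66 = -15165 - 5808 = -20973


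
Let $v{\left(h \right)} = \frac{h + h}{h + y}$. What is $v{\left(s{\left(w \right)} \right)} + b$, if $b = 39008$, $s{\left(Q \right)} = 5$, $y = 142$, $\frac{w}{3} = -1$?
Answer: $\frac{5734186}{147} \approx 39008.0$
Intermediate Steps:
$w = -3$ ($w = 3 \left(-1\right) = -3$)
$v{\left(h \right)} = \frac{2 h}{142 + h}$ ($v{\left(h \right)} = \frac{h + h}{h + 142} = \frac{2 h}{142 + h}$)
$v{\left(s{\left(w \right)} \right)} + b = 2 \cdot 5 \frac{1}{142 + 5} + 39008 = 2 \cdot 5 \cdot \frac{1}{147} + 39008 = \frac{10}{147} + 39008 = \frac{5734186}{147}$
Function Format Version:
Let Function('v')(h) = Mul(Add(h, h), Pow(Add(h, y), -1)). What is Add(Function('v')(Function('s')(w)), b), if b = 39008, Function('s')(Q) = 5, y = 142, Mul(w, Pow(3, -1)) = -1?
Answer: Rational(5734186, 147) ≈ 39008.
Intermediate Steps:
w = -3 (w = Mul(3, -1) = -3)
Function('v')(h) = Mul(2, h, Pow(Add(142, h), -1)) (Function('v')(h) = Mul(Add(h, h), Pow(Add(h, 142), -1)) = Mul(Mul(2, h), Pow(Add(142, h), -1)) = Mul(2, h, Pow(Add(142, h), -1)))
Add(Function('v')(Function('s')(w)), b) = Add(Mul(2, 5, Pow(Add(142, 5), -1)), 39008) = Add(Mul(2, 5, Pow(147, -1)), 39008) = Add(Mul(2, 5, Rational(1, 147)), 39008) = Add(Rational(10, 147), 39008) = Rational(5734186, 147)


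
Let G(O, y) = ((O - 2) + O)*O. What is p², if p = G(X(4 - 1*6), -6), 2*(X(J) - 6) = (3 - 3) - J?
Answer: 7056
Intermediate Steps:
X(J) = 6 - J/2 (X(J) = 6 + ((3 - 3) - J)/2 = 6 + (0 - J)/2 = 6 + (-J)/2 = 6 - J/2)
G(O, y) = O*(-2 + 2*O) (G(O, y) = ((-2 + O) + O)*O = (-2 + 2*O)*O = O*(-2 + 2*O))
p = 84 (p = 2*(6 - (4 - 1*6)/2)*(-1 + (6 - (4 - 1*6)/2)) = 2*(6 - (4 - 6)/2)*(-1 + (6 - (4 - 6)/2)) = 2*(6 - ½*(-2))*(-1 + (6 - ½*(-2))) = 2*(6 + 1)*(-1 + (6 + 1)) = 2*7*(-1 + 7) = 2*7*6 = 84)
p² = 84² = 7056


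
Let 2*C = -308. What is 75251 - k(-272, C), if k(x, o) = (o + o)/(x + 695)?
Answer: 31831481/423 ≈ 75252.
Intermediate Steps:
C = -154 (C = (½)*(-308) = -154)
k(x, o) = 2*o/(695 + x) (k(x, o) = (2*o)/(695 + x) = 2*o/(695 + x))
75251 - k(-272, C) = 75251 - 2*(-154)/(695 - 272) = 75251 - 2*(-154)/423 = 75251 - 1*(-308/423) = 75251 + 308/423 = 31831481/423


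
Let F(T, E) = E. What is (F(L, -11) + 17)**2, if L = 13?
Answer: 36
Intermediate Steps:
(F(L, -11) + 17)**2 = (-11 + 17)**2 = 6**2 = 36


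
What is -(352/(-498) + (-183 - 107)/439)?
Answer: 149474/109311 ≈ 1.3674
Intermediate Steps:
-(352/(-498) + (-183 - 107)/439) = -(352*(-1/498) - 290*1/439) = -(-176/249 - 290/439) = -1*(-149474/109311) = 149474/109311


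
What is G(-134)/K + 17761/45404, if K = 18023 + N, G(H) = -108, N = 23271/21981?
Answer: 1154814603947/2998077835156 ≈ 0.38518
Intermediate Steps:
N = 7757/7327 (N = 23271*(1/21981) = 7757/7327 ≈ 1.0587)
K = 132062278/7327 (K = 18023 + 7757/7327 = 132062278/7327 ≈ 18024.)
G(-134)/K + 17761/45404 = -108/132062278/7327 + 17761/45404 = -108*7327/132062278 + 17761*(1/45404) = -395658/66031139 + 17761/45404 = 1154814603947/2998077835156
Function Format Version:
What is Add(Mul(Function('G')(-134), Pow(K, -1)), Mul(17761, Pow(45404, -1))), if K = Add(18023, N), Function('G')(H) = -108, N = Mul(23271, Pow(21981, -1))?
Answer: Rational(1154814603947, 2998077835156) ≈ 0.38518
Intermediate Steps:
N = Rational(7757, 7327) (N = Mul(23271, Rational(1, 21981)) = Rational(7757, 7327) ≈ 1.0587)
K = Rational(132062278, 7327) (K = Add(18023, Rational(7757, 7327)) = Rational(132062278, 7327) ≈ 18024.)
Add(Mul(Function('G')(-134), Pow(K, -1)), Mul(17761, Pow(45404, -1))) = Add(Mul(-108, Pow(Rational(132062278, 7327), -1)), Mul(17761, Pow(45404, -1))) = Add(Mul(-108, Rational(7327, 132062278)), Mul(17761, Rational(1, 45404))) = Add(Rational(-395658, 66031139), Rational(17761, 45404)) = Rational(1154814603947, 2998077835156)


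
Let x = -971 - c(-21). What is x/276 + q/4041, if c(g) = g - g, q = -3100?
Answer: -1593137/371772 ≈ -4.2853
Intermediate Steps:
c(g) = 0
x = -971 (x = -971 - 1*0 = -971 + 0 = -971)
x/276 + q/4041 = -971/276 - 3100/4041 = -1593137/371772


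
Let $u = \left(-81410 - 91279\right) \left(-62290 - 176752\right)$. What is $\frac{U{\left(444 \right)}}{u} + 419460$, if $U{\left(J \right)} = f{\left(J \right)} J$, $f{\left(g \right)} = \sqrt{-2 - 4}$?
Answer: $419460 + \frac{74 i \sqrt{6}}{6879987323} \approx 4.1946 \cdot 10^{5} + 2.6346 \cdot 10^{-8} i$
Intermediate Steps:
$f{\left(g \right)} = i \sqrt{6}$ ($f{\left(g \right)} = \sqrt{-6} = i \sqrt{6}$)
$U{\left(J \right)} = i J \sqrt{6}$ ($U{\left(J \right)} = i \sqrt{6} J = i J \sqrt{6}$)
$u = 41279923938$ ($u = \left(-172689\right) \left(-239042\right) = 41279923938$)
$\frac{U{\left(444 \right)}}{u} + 419460 = \frac{i 444 \sqrt{6}}{41279923938} + 419460 = 444 i \sqrt{6} \cdot \frac{1}{41279923938} + 419460 = \frac{74 i \sqrt{6}}{6879987323} + 419460 = 419460 + \frac{74 i \sqrt{6}}{6879987323}$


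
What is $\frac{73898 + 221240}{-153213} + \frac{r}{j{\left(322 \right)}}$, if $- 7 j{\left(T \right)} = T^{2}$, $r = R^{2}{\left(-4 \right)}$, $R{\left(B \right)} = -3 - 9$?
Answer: $- \frac{1098411682}{567347739} \approx -1.936$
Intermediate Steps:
$R{\left(B \right)} = -12$
$r = 144$ ($r = \left(-12\right)^{2} = 144$)
$j{\left(T \right)} = - \frac{T^{2}}{7}$
$\frac{73898 + 221240}{-153213} + \frac{r}{j{\left(322 \right)}} = \frac{73898 + 221240}{-153213} + \frac{144}{\left(- \frac{1}{7}\right) 322^{2}} = 295138 \left(- \frac{1}{153213}\right) + \frac{144}{\left(- \frac{1}{7}\right) 103684} = - \frac{295138}{153213} + \frac{144}{-14812} = - \frac{295138}{153213} + 144 \left(- \frac{1}{14812}\right) = - \frac{295138}{153213} - \frac{36}{3703} = - \frac{1098411682}{567347739}$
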